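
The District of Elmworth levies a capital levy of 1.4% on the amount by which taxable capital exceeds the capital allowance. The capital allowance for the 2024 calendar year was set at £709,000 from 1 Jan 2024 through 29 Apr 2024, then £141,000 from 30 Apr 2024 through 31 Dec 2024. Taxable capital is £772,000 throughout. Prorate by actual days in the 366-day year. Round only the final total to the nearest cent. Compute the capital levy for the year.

£6,226.79

1 Jan – 29 Apr 2024: 120 days, exemption £709,000 → (£772,000 − £709,000) × 1.4% × 120/366 = £289.1803
30 Apr – 31 Dec 2024: 246 days, exemption £141,000 → (£772,000 − £141,000) × 1.4% × 246/366 = £5,937.6066
Total = £6,226.7869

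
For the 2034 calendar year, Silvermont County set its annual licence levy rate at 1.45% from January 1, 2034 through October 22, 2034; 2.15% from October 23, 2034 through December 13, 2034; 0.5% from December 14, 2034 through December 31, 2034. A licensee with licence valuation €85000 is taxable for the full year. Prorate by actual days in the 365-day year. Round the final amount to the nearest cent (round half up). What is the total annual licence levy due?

January 1 – October 22, 2034: 295 days at 1.45% → €85000 × 1.45% × 295/365 = €996.1301
October 23 – December 13, 2034: 52 days at 2.15% → €85000 × 2.15% × 52/365 = €260.3562
December 14 – December 31, 2034: 18 days at 0.5% → €85000 × 0.5% × 18/365 = €20.9589
Total = €1277.4452

€1277.45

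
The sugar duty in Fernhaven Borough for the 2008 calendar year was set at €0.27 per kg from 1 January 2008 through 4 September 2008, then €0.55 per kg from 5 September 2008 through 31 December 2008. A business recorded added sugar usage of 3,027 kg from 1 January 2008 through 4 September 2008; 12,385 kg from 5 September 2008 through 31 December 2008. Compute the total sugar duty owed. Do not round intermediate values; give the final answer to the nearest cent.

1 January – 4 September 2008: 3,027 kg at €0.27/kg → €817.29
5 September – 31 December 2008: 12,385 kg at €0.55/kg → €6,811.75

€7,629.04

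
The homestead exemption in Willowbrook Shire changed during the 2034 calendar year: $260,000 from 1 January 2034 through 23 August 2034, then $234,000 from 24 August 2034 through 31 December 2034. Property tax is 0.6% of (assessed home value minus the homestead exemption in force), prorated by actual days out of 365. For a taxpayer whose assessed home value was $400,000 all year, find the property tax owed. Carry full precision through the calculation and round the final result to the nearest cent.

1 January – 23 August 2034: 235 days, exemption $260,000 → ($400,000 − $260,000) × 0.6% × 235/365 = $540.8219
24 August – 31 December 2034: 130 days, exemption $234,000 → ($400,000 − $234,000) × 0.6% × 130/365 = $354.7397
Total = $895.5616

$895.56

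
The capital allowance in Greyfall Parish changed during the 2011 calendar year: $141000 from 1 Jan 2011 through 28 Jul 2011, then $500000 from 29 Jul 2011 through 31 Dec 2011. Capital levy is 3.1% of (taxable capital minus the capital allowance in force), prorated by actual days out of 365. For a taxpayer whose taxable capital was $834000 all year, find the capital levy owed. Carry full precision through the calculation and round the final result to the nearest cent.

1 Jan – 28 Jul 2011: 209 days, exemption $141000 → ($834000 − $141000) × 3.1% × 209/365 = $12301.2247
29 Jul – 31 Dec 2011: 156 days, exemption $500000 → ($834000 − $500000) × 3.1% × 156/365 = $4425.2712
Total = $16726.4959

$16726.50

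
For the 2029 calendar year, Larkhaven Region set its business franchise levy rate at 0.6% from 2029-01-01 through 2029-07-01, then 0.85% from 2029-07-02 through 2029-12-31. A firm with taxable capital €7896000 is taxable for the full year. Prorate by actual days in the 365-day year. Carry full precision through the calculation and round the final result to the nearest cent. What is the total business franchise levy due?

€57273.04

2029-01-01 to 2029-07-01: 182 days at 0.6% → €7896000 × 0.6% × 182/365 = €23623.1014
2029-07-02 to 2029-12-31: 183 days at 0.85% → €7896000 × 0.85% × 183/365 = €33649.9397
Total = €57273.0411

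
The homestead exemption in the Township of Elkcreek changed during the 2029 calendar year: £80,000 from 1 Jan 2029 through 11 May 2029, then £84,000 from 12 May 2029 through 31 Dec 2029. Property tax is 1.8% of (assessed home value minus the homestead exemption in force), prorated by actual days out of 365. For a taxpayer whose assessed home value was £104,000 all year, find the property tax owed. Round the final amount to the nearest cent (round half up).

£385.84

1 Jan – 11 May 2029: 131 days, exemption £80,000 → (£104,000 − £80,000) × 1.8% × 131/365 = £155.0466
12 May – 31 Dec 2029: 234 days, exemption £84,000 → (£104,000 − £84,000) × 1.8% × 234/365 = £230.7945
Total = £385.8411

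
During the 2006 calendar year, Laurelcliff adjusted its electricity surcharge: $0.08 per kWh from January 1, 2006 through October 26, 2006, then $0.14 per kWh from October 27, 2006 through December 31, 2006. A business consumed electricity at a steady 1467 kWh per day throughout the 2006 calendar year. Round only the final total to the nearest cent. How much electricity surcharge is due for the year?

$48645.72

January 1 – October 26, 2006: 299 days × 1467 kWh/day = 438,633 kWh at $0.08/kWh → $35090.64
October 27 – December 31, 2006: 66 days × 1467 kWh/day = 96,822 kWh at $0.14/kWh → $13555.08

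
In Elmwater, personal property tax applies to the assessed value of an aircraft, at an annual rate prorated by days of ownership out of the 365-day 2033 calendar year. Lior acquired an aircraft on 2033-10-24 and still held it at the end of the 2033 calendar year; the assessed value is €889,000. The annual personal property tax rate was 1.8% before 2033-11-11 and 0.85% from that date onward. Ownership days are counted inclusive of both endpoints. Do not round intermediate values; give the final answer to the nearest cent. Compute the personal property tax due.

€1,844.98

2033-10-24 to 2033-11-10: 18 days at 1.8% → €889,000 × 1.8% × 18/365 = €789.1397
2033-11-11 to 2033-12-31: 51 days at 0.85% → €889,000 × 0.85% × 51/365 = €1,055.8397
Total = €1,844.9795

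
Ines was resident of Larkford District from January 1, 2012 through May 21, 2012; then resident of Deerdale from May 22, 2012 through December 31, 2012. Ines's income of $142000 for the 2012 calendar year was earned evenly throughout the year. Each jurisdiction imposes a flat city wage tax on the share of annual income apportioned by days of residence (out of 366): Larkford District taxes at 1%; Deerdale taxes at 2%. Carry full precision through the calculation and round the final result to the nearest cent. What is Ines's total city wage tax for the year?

Larkford District, January 1 – May 21, 2012: 142 days → $142000 × 1% × 142/366 = $550.9290
Deerdale, May 22 – December 31, 2012: 224 days → $142000 × 2% × 224/366 = $1738.1421
Total = $2289.0710

$2289.07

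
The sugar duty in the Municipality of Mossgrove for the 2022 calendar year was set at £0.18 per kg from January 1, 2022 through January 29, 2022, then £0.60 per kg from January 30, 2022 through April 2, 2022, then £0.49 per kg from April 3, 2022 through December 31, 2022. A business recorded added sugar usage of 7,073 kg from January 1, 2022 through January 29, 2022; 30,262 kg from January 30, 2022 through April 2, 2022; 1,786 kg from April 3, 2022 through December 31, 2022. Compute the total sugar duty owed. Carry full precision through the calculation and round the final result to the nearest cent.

£20,305.48

January 1 – January 29, 2022: 7,073 kg at £0.18/kg → £1,273.14
January 30 – April 2, 2022: 30,262 kg at £0.60/kg → £18,157.20
April 3 – December 31, 2022: 1,786 kg at £0.49/kg → £875.14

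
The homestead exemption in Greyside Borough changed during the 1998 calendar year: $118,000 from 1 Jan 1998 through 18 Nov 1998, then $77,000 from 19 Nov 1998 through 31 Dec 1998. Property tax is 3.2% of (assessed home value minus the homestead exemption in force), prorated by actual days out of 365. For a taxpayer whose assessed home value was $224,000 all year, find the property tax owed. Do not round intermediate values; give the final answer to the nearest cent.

1 Jan – 18 Nov 1998: 322 days, exemption $118,000 → ($224,000 − $118,000) × 3.2% × 322/365 = $2,992.3945
19 Nov – 31 Dec 1998: 43 days, exemption $77,000 → ($224,000 − $77,000) × 3.2% × 43/365 = $554.1699
Total = $3,546.5644

$3,546.56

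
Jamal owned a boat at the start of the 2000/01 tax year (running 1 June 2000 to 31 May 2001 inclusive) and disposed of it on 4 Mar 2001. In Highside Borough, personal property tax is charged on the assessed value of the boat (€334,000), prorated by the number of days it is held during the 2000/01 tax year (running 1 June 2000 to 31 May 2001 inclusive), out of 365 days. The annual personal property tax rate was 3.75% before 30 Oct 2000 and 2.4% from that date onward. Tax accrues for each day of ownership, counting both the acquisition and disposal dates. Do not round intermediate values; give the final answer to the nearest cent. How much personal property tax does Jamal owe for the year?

1 Jun – 29 Oct 2000: 151 days at 3.75% → €334,000 × 3.75% × 151/365 = €5,181.5753
30 Oct 2000 – 4 Mar 2001: 126 days at 2.4% → €334,000 × 2.4% × 126/365 = €2,767.1671
Total = €7,948.7425

€7,948.74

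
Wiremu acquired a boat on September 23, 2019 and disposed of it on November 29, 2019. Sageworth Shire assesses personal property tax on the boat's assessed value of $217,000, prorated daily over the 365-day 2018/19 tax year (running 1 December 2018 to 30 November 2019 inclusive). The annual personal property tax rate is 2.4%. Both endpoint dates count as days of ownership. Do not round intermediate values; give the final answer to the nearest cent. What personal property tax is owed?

$970.26

Days held (September 23 – November 29, 2019): 68 out of 365
Tax = $217,000 × 2.4% × 68/365 = $970.2575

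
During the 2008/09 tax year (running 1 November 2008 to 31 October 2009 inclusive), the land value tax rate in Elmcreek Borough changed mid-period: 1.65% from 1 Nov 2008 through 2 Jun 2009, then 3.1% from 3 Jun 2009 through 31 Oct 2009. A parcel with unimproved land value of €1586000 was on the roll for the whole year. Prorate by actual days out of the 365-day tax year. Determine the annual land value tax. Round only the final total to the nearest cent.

€35682.83

1 Nov 2008 – 2 Jun 2009: 214 days at 1.65% → €1586000 × 1.65% × 214/365 = €15342.9205
3 Jun – 31 Oct 2009: 151 days at 3.1% → €1586000 × 3.1% × 151/365 = €20339.9068
Total = €35682.8274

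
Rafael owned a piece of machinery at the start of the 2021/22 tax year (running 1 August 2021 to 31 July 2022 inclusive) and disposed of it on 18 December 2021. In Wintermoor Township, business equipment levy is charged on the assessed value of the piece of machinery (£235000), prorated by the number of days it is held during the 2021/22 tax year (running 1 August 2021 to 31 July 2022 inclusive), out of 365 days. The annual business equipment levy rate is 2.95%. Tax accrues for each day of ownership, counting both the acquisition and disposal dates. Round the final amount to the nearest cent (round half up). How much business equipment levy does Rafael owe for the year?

£2659.04

Days held (1 August – 18 December 2021): 140 out of 365
Tax = £235000 × 2.95% × 140/365 = £2659.0411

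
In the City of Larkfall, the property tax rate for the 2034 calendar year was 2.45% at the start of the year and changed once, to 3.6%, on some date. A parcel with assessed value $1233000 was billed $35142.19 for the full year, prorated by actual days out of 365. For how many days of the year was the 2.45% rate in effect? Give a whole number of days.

238 days

Let d = days at the first rate; then 365 − d days at the second rate.
$1233000 × [2.45%·d + 3.6%·(365−d)] / 365 = $35142.19
Solving gives d = 238, so the new rate took effect on 27 Aug 2034.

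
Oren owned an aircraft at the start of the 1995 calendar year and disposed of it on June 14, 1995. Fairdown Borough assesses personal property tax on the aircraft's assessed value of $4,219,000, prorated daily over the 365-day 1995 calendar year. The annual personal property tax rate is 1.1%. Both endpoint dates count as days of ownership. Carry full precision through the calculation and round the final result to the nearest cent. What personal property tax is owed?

$20,979.41

Days held (January 1 – June 14, 1995): 165 out of 365
Tax = $4,219,000 × 1.1% × 165/365 = $20,979.4110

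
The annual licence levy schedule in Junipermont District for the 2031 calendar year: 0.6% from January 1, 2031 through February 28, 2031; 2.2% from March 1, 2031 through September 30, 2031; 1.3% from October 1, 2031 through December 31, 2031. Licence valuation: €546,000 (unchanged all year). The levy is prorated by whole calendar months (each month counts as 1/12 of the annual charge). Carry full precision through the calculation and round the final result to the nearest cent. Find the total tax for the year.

€9,327.50

January 1 – February 28, 2031: 2 months at 0.6% → €546,000 × 0.6% × 2/12 = €546.0000
March 1 – September 30, 2031: 7 months at 2.2% → €546,000 × 2.2% × 7/12 = €7,007.0000
October 1 – December 31, 2031: 3 months at 1.3% → €546,000 × 1.3% × 3/12 = €1,774.5000
Total = €9,327.5000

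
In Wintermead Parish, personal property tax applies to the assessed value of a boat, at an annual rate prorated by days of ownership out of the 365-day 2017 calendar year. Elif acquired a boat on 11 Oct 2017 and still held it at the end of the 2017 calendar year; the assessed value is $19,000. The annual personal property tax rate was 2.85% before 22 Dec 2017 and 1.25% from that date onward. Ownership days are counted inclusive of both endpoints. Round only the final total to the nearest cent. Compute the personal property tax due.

11 Oct – 21 Dec 2017: 72 days at 2.85% → $19,000 × 2.85% × 72/365 = $106.8164
22 Dec – 31 Dec 2017: 10 days at 1.25% → $19,000 × 1.25% × 10/365 = $6.5068
Total = $113.3233

$113.32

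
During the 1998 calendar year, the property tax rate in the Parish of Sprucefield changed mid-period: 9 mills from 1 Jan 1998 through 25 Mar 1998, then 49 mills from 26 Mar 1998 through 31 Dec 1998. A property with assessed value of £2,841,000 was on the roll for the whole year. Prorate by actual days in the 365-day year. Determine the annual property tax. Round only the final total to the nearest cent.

£113,056.23

1 Jan – 25 Mar 1998: 84 days at 9 mills → £2,841,000 × 0.9% × 84/365 = £5,884.3726
26 Mar – 31 Dec 1998: 281 days at 49 mills → £2,841,000 × 4.9% × 281/365 = £107,171.8603
Total = £113,056.2329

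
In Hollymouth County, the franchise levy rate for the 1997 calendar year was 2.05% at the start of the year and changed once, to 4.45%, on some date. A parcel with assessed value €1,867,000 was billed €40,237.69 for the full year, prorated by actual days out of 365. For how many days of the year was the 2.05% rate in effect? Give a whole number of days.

349 days

Let d = days at the first rate; then 365 − d days at the second rate.
€1,867,000 × [2.05%·d + 4.45%·(365−d)] / 365 = €40,237.69
Solving gives d = 349, so the new rate took effect on December 16, 1997.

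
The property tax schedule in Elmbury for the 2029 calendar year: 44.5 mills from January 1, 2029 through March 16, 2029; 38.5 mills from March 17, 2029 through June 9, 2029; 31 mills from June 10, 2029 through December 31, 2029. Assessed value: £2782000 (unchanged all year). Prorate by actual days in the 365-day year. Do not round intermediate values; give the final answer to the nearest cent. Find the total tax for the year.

January 1 – March 16, 2029: 75 days at 44.5 mills → £2782000 × 4.45% × 75/365 = £25438.1507
March 17 – June 9, 2029: 85 days at 38.5 mills → £2782000 × 3.85% × 85/365 = £24942.7260
June 10 – December 31, 2029: 205 days at 31 mills → £2782000 × 3.1% × 205/365 = £48437.2877
Total = £98818.1644

£98818.16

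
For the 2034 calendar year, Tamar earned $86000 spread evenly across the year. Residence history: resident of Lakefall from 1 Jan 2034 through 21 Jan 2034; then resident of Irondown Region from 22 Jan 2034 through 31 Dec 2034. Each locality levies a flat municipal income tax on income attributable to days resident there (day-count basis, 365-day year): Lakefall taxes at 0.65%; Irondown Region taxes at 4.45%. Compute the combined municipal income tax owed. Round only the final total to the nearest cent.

$3638.98

Lakefall, 1 Jan – 21 Jan 2034: 21 days → $86000 × 0.65% × 21/365 = $32.1616
Irondown Region, 22 Jan – 31 Dec 2034: 344 days → $86000 × 4.45% × 344/365 = $3606.8164
Total = $3638.9781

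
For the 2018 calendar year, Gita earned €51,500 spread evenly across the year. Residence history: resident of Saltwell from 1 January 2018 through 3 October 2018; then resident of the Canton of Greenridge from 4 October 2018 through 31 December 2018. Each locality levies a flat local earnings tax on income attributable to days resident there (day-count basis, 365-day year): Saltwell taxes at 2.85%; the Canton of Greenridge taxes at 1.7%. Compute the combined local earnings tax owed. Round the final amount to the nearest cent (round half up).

Saltwell, 1 January – 3 October 2018: 276 days → €51,500 × 2.85% × 276/365 = €1,109.8603
The Canton of Greenridge, 4 October – 31 December 2018: 89 days → €51,500 × 1.7% × 89/365 = €213.4781
Total = €1,323.3384

€1,323.34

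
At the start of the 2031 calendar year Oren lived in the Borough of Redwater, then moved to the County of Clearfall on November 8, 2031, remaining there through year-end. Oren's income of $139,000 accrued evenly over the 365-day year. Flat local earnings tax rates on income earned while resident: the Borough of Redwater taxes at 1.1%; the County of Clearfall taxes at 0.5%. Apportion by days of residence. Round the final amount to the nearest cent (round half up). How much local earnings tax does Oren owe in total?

$1,405.61

The Borough of Redwater, January 1 – November 7, 2031: 311 days → $139,000 × 1.1% × 311/365 = $1,302.7918
The County of Clearfall, November 8 – December 31, 2031: 54 days → $139,000 × 0.5% × 54/365 = $102.8219
Total = $1,405.6137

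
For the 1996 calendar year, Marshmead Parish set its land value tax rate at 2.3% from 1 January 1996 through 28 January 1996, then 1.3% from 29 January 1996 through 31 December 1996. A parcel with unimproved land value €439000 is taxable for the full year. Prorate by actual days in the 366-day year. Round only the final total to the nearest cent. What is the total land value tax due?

1 January – 28 January 1996: 28 days at 2.3% → €439000 × 2.3% × 28/366 = €772.4481
29 January – 31 December 1996: 338 days at 1.3% → €439000 × 1.3% × 338/366 = €5270.3989
Total = €6042.8470

€6042.85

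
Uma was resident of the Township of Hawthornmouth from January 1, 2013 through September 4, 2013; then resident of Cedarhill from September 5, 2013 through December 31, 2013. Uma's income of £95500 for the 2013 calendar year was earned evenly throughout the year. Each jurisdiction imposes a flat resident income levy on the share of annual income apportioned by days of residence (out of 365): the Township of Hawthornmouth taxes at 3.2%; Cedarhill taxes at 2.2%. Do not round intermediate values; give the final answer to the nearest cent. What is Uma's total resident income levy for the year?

£2747.26

The Township of Hawthornmouth, January 1 – September 4, 2013: 247 days → £95500 × 3.2% × 247/365 = £2068.0329
Cedarhill, September 5 – December 31, 2013: 118 days → £95500 × 2.2% × 118/365 = £679.2274
Total = £2747.2603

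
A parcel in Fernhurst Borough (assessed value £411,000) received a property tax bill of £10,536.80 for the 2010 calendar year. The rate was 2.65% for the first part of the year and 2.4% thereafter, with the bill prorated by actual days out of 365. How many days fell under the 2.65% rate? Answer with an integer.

Let d = days at the first rate; then 365 − d days at the second rate.
£411,000 × [2.65%·d + 2.4%·(365−d)] / 365 = £10,536.80
Solving gives d = 239, so the new rate took effect on 28 Aug 2010.

239 days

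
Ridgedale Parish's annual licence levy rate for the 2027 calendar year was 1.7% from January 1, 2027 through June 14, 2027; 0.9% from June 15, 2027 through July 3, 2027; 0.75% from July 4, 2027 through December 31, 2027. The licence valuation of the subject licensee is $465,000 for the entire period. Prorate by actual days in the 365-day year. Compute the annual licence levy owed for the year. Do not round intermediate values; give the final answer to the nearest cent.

January 1 – June 14, 2027: 165 days at 1.7% → $465,000 × 1.7% × 165/365 = $3,573.4932
June 15 – July 3, 2027: 19 days at 0.9% → $465,000 × 0.9% × 19/365 = $217.8493
July 4 – December 31, 2027: 181 days at 0.75% → $465,000 × 0.75% × 181/365 = $1,729.4178
Total = $5,520.7603

$5,520.76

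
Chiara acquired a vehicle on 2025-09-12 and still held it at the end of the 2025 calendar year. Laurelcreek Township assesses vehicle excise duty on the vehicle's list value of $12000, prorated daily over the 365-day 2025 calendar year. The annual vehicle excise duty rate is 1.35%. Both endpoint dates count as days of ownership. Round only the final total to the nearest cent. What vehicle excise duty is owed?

Days held (2025-09-12 to 2025-12-31): 111 out of 365
Tax = $12000 × 1.35% × 111/365 = $49.2658

$49.27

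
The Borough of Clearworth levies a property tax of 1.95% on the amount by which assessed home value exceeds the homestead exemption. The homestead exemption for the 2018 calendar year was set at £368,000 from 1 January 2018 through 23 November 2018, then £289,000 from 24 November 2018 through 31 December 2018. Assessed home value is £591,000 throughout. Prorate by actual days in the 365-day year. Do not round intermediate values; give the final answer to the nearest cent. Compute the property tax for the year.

£4,508.88

1 January – 23 November 2018: 327 days, exemption £368,000 → (£591,000 − £368,000) × 1.95% × 327/365 = £3,895.7795
24 November – 31 December 2018: 38 days, exemption £289,000 → (£591,000 − £289,000) × 1.95% × 38/365 = £613.1014
Total = £4,508.8808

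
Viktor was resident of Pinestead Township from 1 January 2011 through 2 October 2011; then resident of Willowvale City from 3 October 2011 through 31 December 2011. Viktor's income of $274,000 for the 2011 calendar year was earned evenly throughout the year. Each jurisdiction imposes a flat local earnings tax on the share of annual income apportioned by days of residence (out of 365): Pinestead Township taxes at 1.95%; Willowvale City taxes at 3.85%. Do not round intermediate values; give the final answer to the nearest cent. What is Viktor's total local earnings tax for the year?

$6,626.67

Pinestead Township, 1 January – 2 October 2011: 275 days → $274,000 × 1.95% × 275/365 = $4,025.5479
Willowvale City, 3 October – 31 December 2011: 90 days → $274,000 × 3.85% × 90/365 = $2,601.1233
Total = $6,626.6712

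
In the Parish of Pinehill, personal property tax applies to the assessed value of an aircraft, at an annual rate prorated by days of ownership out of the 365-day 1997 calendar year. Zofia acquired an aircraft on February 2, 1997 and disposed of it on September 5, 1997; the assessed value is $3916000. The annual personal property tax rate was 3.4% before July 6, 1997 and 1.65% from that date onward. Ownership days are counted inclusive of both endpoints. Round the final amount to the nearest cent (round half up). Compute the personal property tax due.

February 2 – July 5, 1997: 154 days at 3.4% → $3916000 × 3.4% × 154/365 = $56175.8247
July 6 – September 5, 1997: 62 days at 1.65% → $3916000 × 1.65% × 62/365 = $10975.5288
Total = $67151.3534

$67151.35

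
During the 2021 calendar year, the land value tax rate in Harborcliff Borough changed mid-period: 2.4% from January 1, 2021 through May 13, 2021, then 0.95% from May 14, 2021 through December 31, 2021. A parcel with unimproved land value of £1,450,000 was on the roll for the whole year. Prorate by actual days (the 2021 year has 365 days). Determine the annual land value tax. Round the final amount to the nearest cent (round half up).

January 1 – May 13, 2021: 133 days at 2.4% → £1,450,000 × 2.4% × 133/365 = £12,680.5479
May 14 – December 31, 2021: 232 days at 0.95% → £1,450,000 × 0.95% × 232/365 = £8,755.6164
Total = £21,436.1644

£21,436.16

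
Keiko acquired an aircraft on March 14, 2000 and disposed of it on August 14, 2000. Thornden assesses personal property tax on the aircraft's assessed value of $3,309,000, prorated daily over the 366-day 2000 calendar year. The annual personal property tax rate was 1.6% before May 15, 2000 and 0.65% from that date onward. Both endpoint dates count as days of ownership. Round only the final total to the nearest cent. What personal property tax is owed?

$14,375.16

March 14 – May 14, 2000: 62 days at 1.6% → $3,309,000 × 1.6% × 62/366 = $8,968.6557
May 15 – August 14, 2000: 92 days at 0.65% → $3,309,000 × 0.65% × 92/366 = $5,406.5082
Total = $14,375.1639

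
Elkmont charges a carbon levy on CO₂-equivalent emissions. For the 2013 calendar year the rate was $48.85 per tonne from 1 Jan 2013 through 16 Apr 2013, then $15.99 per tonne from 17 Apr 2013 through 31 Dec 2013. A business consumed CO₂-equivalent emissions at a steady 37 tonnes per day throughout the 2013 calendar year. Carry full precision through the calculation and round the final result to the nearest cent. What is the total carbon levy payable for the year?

1 Jan – 16 Apr 2013: 106 days × 37 tonnes/day = 3,922 tonnes at $48.85/tonne → $191,589.70
17 Apr – 31 Dec 2013: 259 days × 37 tonnes/day = 9,583 tonnes at $15.99/tonne → $153,232.17

$344,821.87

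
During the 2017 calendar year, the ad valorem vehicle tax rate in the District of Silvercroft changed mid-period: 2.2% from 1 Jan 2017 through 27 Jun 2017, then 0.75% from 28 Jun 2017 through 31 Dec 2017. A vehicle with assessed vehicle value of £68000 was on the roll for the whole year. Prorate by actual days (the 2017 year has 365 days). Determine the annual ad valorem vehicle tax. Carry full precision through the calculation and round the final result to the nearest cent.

1 Jan – 27 Jun 2017: 178 days at 2.2% → £68000 × 2.2% × 178/365 = £729.5562
28 Jun – 31 Dec 2017: 187 days at 0.75% → £68000 × 0.75% × 187/365 = £261.2877
Total = £990.8438

£990.84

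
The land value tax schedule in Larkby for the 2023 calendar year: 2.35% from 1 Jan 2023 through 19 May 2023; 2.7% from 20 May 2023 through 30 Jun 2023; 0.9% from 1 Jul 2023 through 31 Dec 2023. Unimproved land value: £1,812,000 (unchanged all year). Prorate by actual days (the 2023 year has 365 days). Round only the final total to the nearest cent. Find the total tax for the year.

£30,066.79

1 Jan – 19 May 2023: 139 days at 2.35% → £1,812,000 × 2.35% × 139/365 = £16,216.1589
20 May – 30 Jun 2023: 42 days at 2.7% → £1,812,000 × 2.7% × 42/365 = £5,629.6110
1 Jul – 31 Dec 2023: 184 days at 0.9% → £1,812,000 × 0.9% × 184/365 = £8,221.0192
Total = £30,066.7890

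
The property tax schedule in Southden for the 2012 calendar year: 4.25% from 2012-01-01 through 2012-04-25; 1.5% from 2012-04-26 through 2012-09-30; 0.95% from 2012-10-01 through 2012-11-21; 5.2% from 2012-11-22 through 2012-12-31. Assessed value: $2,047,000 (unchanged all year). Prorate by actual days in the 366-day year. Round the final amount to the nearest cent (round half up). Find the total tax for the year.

2012-01-01 to 2012-04-25: 116 days at 4.25% → $2,047,000 × 4.25% × 116/366 = $27,572.9781
2012-04-26 to 2012-09-30: 158 days at 1.5% → $2,047,000 × 1.5% × 158/366 = $13,255.1639
2012-10-01 to 2012-11-21: 52 days at 0.95% → $2,047,000 × 0.95% × 52/366 = $2,762.8907
2012-11-22 to 2012-12-31: 40 days at 5.2% → $2,047,000 × 5.2% × 40/366 = $11,633.2240
Total = $55,224.2568

$55,224.26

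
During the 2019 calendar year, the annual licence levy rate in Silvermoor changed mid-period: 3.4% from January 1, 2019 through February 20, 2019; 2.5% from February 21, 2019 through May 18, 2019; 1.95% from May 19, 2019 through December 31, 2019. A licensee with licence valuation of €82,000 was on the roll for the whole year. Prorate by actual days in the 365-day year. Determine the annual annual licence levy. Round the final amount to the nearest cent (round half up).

January 1 – February 20, 2019: 51 days at 3.4% → €82,000 × 3.4% × 51/365 = €389.5562
February 21 – May 18, 2019: 87 days at 2.5% → €82,000 × 2.5% × 87/365 = €488.6301
May 19 – December 31, 2019: 227 days at 1.95% → €82,000 × 1.95% × 227/365 = €994.4466
Total = €1,872.6329

€1,872.63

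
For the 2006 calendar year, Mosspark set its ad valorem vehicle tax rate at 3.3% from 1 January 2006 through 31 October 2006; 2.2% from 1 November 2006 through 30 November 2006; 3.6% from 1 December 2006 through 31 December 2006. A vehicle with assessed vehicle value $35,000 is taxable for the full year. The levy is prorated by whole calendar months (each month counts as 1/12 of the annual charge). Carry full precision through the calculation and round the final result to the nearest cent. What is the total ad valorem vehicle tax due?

1 January – 31 October 2006: 10 months at 3.3% → $35,000 × 3.3% × 10/12 = $962.5000
1 November – 30 November 2006: 1 month at 2.2% → $35,000 × 2.2% × 1/12 = $64.1667
1 December – 31 December 2006: 1 month at 3.6% → $35,000 × 3.6% × 1/12 = $105.0000
Total = $1,131.6667

$1,131.67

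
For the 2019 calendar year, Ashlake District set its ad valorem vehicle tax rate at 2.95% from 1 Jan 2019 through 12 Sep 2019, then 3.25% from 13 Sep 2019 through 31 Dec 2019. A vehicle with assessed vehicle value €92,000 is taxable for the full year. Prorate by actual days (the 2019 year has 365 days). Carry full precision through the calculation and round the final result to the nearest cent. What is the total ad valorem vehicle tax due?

€2,797.18

1 Jan – 12 Sep 2019: 255 days at 2.95% → €92,000 × 2.95% × 255/365 = €1,896.0822
13 Sep – 31 Dec 2019: 110 days at 3.25% → €92,000 × 3.25% × 110/365 = €901.0959
Total = €2,797.1781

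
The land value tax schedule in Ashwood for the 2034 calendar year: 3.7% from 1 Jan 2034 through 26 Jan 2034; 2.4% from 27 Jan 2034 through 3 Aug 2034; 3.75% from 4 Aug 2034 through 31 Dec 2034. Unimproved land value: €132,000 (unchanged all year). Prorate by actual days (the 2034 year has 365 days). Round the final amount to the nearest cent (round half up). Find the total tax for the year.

€4,022.56

1 Jan – 26 Jan 2034: 26 days at 3.7% → €132,000 × 3.7% × 26/365 = €347.9014
27 Jan – 3 Aug 2034: 189 days at 2.4% → €132,000 × 2.4% × 189/365 = €1,640.4164
4 Aug – 31 Dec 2034: 150 days at 3.75% → €132,000 × 3.75% × 150/365 = €2,034.2466
Total = €4,022.5644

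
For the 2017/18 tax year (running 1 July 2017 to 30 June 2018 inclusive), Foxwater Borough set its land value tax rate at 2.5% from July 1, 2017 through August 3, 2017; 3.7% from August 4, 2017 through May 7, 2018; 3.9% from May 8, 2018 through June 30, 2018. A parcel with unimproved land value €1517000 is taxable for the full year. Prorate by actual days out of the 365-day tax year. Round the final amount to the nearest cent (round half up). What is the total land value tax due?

€54882.15

July 1 – August 3, 2017: 34 days at 2.5% → €1517000 × 2.5% × 34/365 = €3532.7397
August 4, 2017 – May 7, 2018: 277 days at 3.7% → €1517000 × 3.7% × 277/365 = €42596.5288
May 8 – June 30, 2018: 54 days at 3.9% → €1517000 × 3.9% × 54/365 = €8752.8822
Total = €54882.1507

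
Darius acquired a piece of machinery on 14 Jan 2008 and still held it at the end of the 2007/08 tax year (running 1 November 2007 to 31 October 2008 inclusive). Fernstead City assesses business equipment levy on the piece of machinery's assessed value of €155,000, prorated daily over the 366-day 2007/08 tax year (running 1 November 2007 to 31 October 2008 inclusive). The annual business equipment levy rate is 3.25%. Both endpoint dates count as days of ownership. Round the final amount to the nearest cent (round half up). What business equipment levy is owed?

Days held (14 Jan – 31 Oct 2008): 292 out of 366
Tax = €155,000 × 3.25% × 292/366 = €4,018.9891

€4,018.99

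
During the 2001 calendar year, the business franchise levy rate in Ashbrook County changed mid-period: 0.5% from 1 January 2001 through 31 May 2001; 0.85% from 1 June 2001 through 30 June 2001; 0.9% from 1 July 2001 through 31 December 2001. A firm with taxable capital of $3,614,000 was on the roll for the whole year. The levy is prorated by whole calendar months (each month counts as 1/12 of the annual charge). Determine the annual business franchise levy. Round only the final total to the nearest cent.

$26,352.08

1 January – 31 May 2001: 5 months at 0.5% → $3,614,000 × 0.5% × 5/12 = $7,529.1667
1 June – 30 June 2001: 1 month at 0.85% → $3,614,000 × 0.85% × 1/12 = $2,559.9167
1 July – 31 December 2001: 6 months at 0.9% → $3,614,000 × 0.9% × 6/12 = $16,263.0000
Total = $26,352.0833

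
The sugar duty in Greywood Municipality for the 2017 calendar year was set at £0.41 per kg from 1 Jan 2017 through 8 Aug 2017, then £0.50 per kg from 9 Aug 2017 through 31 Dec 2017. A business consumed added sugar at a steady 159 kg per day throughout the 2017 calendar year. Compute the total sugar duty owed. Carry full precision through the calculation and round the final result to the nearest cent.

£25869.30

1 Jan – 8 Aug 2017: 220 days × 159 kg/day = 34,980 kg at £0.41/kg → £14341.80
9 Aug – 31 Dec 2017: 145 days × 159 kg/day = 23,055 kg at £0.50/kg → £11527.50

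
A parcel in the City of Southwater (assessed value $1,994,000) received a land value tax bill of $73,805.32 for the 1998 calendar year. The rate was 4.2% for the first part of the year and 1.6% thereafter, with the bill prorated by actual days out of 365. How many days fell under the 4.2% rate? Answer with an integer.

295 days

Let d = days at the first rate; then 365 − d days at the second rate.
$1,994,000 × [4.2%·d + 1.6%·(365−d)] / 365 = $73,805.32
Solving gives d = 295, so the new rate took effect on 23 October 1998.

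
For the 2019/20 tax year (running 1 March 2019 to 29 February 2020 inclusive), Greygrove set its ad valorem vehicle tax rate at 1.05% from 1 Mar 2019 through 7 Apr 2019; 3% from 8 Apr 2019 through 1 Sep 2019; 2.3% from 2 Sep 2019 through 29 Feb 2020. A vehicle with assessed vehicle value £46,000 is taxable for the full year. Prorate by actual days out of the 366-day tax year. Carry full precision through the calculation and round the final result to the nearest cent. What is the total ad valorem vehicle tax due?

1 Mar – 7 Apr 2019: 38 days at 1.05% → £46,000 × 1.05% × 38/366 = £50.1475
8 Apr – 1 Sep 2019: 147 days at 3% → £46,000 × 3% × 147/366 = £554.2623
2 Sep 2019 – 29 Feb 2020: 181 days at 2.3% → £46,000 × 2.3% × 181/366 = £523.2186
Total = £1,127.6284

£1,127.63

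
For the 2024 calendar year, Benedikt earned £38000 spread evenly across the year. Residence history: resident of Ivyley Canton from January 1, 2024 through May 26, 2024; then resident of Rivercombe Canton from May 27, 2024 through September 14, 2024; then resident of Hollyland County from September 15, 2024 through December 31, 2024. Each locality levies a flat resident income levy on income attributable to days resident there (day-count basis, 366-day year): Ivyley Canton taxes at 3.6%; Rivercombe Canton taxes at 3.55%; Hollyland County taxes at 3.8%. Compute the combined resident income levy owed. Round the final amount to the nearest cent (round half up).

£1384.66

Ivyley Canton, January 1 – May 26, 2024: 147 days → £38000 × 3.6% × 147/366 = £549.4426
Rivercombe Canton, May 27 – September 14, 2024: 111 days → £38000 × 3.55% × 111/366 = £409.1230
Hollyland County, September 15 – December 31, 2024: 108 days → £38000 × 3.8% × 108/366 = £426.0984
Total = £1384.6639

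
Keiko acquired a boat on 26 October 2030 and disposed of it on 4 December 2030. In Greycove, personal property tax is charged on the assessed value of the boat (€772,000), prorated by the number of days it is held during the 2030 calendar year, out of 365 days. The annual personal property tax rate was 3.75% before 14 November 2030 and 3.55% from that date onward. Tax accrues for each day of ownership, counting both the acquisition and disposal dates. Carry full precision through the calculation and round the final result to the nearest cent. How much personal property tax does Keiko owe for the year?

€3,083.77

26 October – 13 November 2030: 19 days at 3.75% → €772,000 × 3.75% × 19/365 = €1,506.9863
14 November – 4 December 2030: 21 days at 3.55% → €772,000 × 3.55% × 21/365 = €1,576.7836
Total = €3,083.7699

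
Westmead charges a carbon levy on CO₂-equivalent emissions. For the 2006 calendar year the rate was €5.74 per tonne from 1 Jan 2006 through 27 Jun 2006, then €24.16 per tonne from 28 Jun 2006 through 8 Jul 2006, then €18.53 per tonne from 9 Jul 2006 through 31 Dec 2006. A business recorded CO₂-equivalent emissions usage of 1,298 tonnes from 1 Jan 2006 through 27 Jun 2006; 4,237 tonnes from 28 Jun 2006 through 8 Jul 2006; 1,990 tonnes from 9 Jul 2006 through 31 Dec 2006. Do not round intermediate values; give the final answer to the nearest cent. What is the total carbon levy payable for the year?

€146,691.14

1 Jan – 27 Jun 2006: 1,298 tonnes at €5.74/tonne → €7,450.52
28 Jun – 8 Jul 2006: 4,237 tonnes at €24.16/tonne → €102,365.92
9 Jul – 31 Dec 2006: 1,990 tonnes at €18.53/tonne → €36,874.70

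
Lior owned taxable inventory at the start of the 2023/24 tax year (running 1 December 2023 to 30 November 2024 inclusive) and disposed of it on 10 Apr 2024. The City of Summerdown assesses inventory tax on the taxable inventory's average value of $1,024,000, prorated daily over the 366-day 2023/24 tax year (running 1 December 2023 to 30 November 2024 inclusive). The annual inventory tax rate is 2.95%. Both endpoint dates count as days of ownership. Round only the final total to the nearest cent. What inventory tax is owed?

$10,894.69

Days held (1 Dec 2023 – 10 Apr 2024): 132 out of 366
Tax = $1,024,000 × 2.95% × 132/366 = $10,894.6885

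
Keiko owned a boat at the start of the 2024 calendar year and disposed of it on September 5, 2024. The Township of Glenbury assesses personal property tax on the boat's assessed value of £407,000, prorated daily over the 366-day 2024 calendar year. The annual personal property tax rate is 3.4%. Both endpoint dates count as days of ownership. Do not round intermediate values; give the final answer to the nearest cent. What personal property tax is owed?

£9,414.38

Days held (January 1 – September 5, 2024): 249 out of 366
Tax = £407,000 × 3.4% × 249/366 = £9,414.3770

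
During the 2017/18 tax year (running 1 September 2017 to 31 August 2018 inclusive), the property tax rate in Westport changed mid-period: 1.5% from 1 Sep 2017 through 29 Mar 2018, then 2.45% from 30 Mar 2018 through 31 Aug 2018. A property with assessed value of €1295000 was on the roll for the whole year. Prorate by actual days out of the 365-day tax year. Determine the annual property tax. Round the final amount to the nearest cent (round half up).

€24649.35

1 Sep 2017 – 29 Mar 2018: 210 days at 1.5% → €1295000 × 1.5% × 210/365 = €11176.0274
30 Mar – 31 Aug 2018: 155 days at 2.45% → €1295000 × 2.45% × 155/365 = €13473.3219
Total = €24649.3493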